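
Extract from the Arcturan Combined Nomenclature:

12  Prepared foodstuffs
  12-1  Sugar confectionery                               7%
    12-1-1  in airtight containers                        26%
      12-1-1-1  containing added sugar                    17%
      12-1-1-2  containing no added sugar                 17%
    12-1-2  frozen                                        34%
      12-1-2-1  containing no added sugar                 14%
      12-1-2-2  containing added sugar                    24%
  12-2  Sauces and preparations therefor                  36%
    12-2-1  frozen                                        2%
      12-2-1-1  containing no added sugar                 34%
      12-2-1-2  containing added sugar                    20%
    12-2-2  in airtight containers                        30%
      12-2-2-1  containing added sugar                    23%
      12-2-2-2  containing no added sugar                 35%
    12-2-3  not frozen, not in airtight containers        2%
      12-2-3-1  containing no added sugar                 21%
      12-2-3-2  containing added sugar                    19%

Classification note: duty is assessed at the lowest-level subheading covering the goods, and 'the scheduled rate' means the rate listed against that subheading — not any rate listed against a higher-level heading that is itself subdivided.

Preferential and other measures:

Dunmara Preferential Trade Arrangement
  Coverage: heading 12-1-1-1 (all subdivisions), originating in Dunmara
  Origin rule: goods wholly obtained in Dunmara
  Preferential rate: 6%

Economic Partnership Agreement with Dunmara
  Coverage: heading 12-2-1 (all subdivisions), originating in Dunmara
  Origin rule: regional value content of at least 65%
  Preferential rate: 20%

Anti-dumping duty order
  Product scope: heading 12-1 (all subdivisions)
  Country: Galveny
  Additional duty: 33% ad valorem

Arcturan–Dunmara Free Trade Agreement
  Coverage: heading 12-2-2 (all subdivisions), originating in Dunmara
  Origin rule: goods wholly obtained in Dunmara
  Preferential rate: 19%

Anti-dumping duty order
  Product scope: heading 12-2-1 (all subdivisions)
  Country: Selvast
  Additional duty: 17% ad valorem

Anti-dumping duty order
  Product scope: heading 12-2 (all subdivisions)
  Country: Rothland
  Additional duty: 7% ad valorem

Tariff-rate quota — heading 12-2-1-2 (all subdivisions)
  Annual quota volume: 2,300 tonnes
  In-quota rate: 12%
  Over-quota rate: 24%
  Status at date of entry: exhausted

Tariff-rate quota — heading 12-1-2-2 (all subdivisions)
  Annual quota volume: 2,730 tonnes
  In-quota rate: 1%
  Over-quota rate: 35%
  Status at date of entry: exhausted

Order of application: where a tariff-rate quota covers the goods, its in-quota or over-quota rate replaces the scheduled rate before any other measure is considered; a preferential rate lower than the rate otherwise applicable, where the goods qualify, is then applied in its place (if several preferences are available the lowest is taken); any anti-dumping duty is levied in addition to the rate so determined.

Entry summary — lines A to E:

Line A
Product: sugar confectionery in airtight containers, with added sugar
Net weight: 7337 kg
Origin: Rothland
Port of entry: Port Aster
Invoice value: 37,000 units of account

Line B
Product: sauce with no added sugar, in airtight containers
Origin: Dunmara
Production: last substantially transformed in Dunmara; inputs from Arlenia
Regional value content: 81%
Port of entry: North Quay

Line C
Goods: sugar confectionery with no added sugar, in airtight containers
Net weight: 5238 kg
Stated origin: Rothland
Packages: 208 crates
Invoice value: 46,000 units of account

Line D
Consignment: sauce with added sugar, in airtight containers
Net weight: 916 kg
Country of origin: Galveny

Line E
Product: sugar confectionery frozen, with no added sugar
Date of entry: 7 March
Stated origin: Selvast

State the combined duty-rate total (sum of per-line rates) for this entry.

106%

Line A: sugar confectionery → 12-1; in airtight containers → 12-1-1; with added sugar → 12-1-1-1. Scheduled 17%. No special measure applies. → 17%.
Line B: sauce → 12-2; in airtight containers → 12-2-2; with no added sugar → 12-2-2-2. Scheduled 35%. Dunmara agreement on 12-1-1-1: 12-2-2-2 not covered; Dunmara agreement on 12-2-1: 12-2-2-2 not covered; Dunmara agreement on 12-2-2: not wholly obtained. → 35%.
Line C: sugar confectionery → 12-1; in airtight containers → 12-1-1; with no added sugar → 12-1-1-2. Scheduled 17%. No special measure applies. → 17%.
Line D: sauce → 12-2; in airtight containers → 12-2-2; with added sugar → 12-2-2-1. Scheduled 23%. No special measure applies. → 23%.
Line E: sugar confectionery → 12-1; frozen → 12-1-2; with no added sugar → 12-1-2-1. Scheduled 14%. No special measure applies. → 14%.
Sum: 17% + 35% + 17% + 23% + 14% = 106%.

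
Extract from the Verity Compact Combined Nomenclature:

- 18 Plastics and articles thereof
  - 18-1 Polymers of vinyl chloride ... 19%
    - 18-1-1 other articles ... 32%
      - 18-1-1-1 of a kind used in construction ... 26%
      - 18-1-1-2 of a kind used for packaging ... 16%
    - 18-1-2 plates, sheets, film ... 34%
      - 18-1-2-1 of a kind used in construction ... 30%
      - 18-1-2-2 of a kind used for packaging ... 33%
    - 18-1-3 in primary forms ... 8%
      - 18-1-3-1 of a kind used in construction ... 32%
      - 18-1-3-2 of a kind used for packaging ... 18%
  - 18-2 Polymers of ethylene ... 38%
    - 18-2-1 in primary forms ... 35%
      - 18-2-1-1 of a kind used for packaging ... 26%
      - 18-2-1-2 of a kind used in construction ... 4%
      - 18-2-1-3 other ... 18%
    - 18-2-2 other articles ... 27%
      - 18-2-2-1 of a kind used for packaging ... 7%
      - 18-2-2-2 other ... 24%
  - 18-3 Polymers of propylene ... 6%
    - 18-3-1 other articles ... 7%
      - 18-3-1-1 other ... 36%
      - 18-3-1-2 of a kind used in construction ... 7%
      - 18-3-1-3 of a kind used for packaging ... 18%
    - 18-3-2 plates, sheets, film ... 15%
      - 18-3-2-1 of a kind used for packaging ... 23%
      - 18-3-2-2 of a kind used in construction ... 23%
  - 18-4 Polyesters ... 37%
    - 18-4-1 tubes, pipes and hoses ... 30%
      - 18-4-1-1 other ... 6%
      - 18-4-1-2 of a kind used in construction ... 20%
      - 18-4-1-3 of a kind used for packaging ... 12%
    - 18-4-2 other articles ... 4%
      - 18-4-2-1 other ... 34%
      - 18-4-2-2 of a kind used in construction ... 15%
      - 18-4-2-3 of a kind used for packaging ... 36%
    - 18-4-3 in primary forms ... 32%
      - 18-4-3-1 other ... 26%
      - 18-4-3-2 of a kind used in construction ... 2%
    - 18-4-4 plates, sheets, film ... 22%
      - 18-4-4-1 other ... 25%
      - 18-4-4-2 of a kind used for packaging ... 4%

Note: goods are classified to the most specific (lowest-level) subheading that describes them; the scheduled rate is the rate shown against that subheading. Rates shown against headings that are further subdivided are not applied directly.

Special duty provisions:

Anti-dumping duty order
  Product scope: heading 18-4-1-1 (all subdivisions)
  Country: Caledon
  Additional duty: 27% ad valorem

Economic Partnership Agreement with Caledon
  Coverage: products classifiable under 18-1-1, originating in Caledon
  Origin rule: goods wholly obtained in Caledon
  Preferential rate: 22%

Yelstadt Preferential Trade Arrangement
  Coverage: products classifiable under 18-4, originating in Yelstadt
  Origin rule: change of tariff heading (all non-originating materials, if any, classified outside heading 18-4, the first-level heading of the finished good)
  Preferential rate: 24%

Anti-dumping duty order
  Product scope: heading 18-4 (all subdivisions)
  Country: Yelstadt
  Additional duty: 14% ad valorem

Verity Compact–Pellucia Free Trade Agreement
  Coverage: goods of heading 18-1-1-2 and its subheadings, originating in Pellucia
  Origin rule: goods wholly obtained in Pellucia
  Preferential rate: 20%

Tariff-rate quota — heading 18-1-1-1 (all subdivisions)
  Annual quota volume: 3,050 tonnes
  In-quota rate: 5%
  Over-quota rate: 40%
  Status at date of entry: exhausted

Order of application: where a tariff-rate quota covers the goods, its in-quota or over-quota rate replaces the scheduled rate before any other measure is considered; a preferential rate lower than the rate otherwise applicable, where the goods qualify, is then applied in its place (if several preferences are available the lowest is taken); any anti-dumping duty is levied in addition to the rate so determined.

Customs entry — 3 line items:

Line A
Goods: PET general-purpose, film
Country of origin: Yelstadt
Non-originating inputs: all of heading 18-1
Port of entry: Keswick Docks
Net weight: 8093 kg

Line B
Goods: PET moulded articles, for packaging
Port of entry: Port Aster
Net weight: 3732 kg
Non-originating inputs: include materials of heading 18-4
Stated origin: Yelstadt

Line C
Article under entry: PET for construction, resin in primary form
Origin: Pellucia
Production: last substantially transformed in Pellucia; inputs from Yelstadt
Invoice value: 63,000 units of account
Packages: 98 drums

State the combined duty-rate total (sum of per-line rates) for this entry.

90%

Line A: PET → 18-4; film → 18-4-4; general-purpose → 18-4-4-1. Scheduled 25%. Yelstadt agreement on 18-4: CTH met → 24% available; preferential 24%; anti-dumping (Yelstadt, 18-4): +14%; total 24% + 14% = 38%. → 38%.
Line B: PET → 18-4; moulded articles → 18-4-2; for packaging → 18-4-2-3. Scheduled 36%. Yelstadt agreement on 18-4: CTH not met; anti-dumping (Yelstadt, 18-4): +14%; total 36% + 14% = 50%. → 50%.
Line C: PET → 18-4; resin in primary form → 18-4-3; for construction → 18-4-3-2. Scheduled 2%. Pellucia agreement on 18-1-1-2: 18-4-3-2 not covered. → 2%.
Sum: 38% + 50% + 2% = 90%.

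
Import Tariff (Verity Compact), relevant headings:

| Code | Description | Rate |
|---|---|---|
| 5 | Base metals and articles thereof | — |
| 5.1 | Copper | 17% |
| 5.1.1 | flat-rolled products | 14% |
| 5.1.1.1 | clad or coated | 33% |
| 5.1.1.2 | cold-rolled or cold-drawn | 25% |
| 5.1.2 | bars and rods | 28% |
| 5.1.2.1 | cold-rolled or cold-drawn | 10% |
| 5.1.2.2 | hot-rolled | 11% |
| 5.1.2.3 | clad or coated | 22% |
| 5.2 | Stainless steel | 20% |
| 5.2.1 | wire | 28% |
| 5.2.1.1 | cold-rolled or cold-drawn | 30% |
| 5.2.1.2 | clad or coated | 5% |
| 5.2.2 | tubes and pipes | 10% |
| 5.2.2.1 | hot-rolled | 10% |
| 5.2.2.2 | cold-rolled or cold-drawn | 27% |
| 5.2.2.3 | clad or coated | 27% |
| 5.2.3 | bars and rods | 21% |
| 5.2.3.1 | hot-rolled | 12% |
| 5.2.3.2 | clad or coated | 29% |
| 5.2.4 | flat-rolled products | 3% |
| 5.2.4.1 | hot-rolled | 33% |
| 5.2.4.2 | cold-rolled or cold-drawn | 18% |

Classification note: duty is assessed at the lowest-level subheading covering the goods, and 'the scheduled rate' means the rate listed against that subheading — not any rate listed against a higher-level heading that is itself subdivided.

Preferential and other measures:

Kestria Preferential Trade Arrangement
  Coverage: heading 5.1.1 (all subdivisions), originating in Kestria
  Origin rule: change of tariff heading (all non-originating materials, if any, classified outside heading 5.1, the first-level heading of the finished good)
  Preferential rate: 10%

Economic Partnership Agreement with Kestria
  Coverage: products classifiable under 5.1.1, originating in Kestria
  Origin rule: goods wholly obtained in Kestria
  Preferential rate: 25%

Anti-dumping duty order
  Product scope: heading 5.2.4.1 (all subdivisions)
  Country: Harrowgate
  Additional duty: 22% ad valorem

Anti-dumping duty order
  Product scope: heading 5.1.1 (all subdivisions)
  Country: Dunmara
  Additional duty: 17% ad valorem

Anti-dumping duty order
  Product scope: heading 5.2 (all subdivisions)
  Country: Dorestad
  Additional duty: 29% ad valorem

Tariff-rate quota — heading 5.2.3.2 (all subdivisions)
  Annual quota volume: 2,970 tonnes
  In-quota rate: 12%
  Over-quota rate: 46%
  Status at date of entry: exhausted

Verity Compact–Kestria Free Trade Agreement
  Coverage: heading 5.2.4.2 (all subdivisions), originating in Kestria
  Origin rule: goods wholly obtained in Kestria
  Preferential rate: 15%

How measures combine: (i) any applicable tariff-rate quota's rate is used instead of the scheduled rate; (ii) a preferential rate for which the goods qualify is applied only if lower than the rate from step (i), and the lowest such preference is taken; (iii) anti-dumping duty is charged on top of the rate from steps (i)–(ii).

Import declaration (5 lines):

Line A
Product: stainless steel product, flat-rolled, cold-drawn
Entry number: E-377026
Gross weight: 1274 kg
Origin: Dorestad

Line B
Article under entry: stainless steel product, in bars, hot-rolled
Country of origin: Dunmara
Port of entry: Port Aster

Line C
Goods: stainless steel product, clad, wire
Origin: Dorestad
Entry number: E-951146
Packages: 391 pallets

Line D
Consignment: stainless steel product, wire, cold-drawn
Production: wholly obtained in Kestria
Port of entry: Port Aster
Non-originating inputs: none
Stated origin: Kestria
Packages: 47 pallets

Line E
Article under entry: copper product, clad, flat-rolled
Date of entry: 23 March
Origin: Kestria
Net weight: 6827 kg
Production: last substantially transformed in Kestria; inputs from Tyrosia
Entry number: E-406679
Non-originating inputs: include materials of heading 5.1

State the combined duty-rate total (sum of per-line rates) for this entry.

Line A: stainless steel → 5.2; flat-rolled → 5.2.4; cold-drawn → 5.2.4.2. Scheduled 18%. anti-dumping (Dorestad, 5.2): +29%; total 18% + 29% = 47%. → 47%.
Line B: stainless steel → 5.2; in bars → 5.2.3; hot-rolled → 5.2.3.1. Scheduled 12%. No special measure applies. → 12%.
Line C: stainless steel → 5.2; wire → 5.2.1; clad → 5.2.1.2. Scheduled 5%. anti-dumping (Dorestad, 5.2): +29%; total 5% + 29% = 34%. → 34%.
Line D: stainless steel → 5.2; wire → 5.2.1; cold-drawn → 5.2.1.1. Scheduled 30%. Kestria agreement on 5.1.1: 5.2.1.1 not covered; Kestria agreement on 5.1.1: 5.2.1.1 not covered; Kestria agreement on 5.2.4.2: 5.2.1.1 not covered. → 30%.
Line E: copper → 5.1; flat-rolled → 5.1.1; clad → 5.1.1.1. Scheduled 33%. Kestria agreement on 5.1.1: CTH not met; Kestria agreement on 5.1.1: not wholly obtained; Kestria agreement on 5.2.4.2: 5.1.1.1 not covered. → 33%.
Sum: 47% + 12% + 34% + 30% + 33% = 156%.

156%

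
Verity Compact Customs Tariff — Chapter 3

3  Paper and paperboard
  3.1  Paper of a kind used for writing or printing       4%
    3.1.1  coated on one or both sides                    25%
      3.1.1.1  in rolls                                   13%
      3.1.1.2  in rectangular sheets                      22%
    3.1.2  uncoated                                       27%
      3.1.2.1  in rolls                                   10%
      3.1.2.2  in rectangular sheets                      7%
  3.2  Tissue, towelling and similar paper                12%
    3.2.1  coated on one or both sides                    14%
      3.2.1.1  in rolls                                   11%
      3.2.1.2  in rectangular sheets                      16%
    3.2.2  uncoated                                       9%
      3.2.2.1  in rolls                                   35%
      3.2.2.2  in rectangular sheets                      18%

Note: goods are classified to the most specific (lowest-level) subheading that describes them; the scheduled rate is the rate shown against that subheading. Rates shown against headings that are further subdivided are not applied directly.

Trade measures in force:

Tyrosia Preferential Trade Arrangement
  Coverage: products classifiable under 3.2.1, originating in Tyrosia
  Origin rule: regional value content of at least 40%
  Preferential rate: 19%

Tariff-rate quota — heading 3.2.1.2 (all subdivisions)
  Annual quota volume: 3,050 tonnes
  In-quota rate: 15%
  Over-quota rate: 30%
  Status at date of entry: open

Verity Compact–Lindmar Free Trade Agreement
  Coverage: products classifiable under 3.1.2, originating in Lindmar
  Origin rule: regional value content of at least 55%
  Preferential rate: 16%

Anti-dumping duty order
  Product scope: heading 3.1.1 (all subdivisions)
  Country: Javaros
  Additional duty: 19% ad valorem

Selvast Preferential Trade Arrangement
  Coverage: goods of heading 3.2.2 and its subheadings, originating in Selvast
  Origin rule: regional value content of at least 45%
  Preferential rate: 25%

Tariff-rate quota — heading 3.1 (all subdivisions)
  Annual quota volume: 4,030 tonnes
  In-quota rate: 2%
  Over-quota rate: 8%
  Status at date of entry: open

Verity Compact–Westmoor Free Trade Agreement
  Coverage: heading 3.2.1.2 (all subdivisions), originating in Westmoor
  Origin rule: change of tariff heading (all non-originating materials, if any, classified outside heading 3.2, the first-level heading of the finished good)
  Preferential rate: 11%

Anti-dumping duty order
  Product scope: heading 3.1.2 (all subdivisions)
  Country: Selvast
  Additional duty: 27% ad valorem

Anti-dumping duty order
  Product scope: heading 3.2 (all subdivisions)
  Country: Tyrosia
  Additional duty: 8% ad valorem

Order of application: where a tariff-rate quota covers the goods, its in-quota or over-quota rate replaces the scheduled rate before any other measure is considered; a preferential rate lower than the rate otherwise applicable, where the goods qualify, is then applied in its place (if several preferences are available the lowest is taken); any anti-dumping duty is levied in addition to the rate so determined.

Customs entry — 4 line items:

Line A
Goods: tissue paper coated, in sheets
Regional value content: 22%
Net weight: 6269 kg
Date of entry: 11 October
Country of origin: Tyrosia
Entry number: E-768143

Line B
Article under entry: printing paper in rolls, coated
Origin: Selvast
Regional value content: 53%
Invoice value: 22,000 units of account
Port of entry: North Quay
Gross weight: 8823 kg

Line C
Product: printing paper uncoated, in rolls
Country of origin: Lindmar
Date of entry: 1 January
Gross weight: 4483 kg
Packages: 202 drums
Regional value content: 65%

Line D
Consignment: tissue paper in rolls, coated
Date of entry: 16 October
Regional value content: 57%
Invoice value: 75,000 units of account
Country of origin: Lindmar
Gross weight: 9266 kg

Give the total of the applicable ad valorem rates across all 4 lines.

38%

Line A: tissue paper → 3.2; coated → 3.2.1; in sheets → 3.2.1.2. Scheduled 16%. quota on 3.2.1.2 open → in-quota 15%; Tyrosia agreement on 3.2.1: RVC < 40%; anti-dumping (Tyrosia, 3.2): +8%; total 15% + 8% = 23%. → 23%.
Line B: printing paper → 3.1; coated → 3.1.1; in rolls → 3.1.1.1. Scheduled 13%. quota on 3.1 open → in-quota 2%; Selvast agreement on 3.2.2: 3.1.1.1 not covered. → 2%.
Line C: printing paper → 3.1; uncoated → 3.1.2; in rolls → 3.1.2.1. Scheduled 10%. quota on 3.1 open → in-quota 2%; Lindmar agreement on 3.1.2: RVC ≥ 55% → 16% available; preference 16% not lower than 2% → no reduction. → 2%.
Line D: tissue paper → 3.2; coated → 3.2.1; in rolls → 3.2.1.1. Scheduled 11%. Lindmar agreement on 3.1.2: 3.2.1.1 not covered. → 11%.
Sum: 23% + 2% + 2% + 11% = 38%.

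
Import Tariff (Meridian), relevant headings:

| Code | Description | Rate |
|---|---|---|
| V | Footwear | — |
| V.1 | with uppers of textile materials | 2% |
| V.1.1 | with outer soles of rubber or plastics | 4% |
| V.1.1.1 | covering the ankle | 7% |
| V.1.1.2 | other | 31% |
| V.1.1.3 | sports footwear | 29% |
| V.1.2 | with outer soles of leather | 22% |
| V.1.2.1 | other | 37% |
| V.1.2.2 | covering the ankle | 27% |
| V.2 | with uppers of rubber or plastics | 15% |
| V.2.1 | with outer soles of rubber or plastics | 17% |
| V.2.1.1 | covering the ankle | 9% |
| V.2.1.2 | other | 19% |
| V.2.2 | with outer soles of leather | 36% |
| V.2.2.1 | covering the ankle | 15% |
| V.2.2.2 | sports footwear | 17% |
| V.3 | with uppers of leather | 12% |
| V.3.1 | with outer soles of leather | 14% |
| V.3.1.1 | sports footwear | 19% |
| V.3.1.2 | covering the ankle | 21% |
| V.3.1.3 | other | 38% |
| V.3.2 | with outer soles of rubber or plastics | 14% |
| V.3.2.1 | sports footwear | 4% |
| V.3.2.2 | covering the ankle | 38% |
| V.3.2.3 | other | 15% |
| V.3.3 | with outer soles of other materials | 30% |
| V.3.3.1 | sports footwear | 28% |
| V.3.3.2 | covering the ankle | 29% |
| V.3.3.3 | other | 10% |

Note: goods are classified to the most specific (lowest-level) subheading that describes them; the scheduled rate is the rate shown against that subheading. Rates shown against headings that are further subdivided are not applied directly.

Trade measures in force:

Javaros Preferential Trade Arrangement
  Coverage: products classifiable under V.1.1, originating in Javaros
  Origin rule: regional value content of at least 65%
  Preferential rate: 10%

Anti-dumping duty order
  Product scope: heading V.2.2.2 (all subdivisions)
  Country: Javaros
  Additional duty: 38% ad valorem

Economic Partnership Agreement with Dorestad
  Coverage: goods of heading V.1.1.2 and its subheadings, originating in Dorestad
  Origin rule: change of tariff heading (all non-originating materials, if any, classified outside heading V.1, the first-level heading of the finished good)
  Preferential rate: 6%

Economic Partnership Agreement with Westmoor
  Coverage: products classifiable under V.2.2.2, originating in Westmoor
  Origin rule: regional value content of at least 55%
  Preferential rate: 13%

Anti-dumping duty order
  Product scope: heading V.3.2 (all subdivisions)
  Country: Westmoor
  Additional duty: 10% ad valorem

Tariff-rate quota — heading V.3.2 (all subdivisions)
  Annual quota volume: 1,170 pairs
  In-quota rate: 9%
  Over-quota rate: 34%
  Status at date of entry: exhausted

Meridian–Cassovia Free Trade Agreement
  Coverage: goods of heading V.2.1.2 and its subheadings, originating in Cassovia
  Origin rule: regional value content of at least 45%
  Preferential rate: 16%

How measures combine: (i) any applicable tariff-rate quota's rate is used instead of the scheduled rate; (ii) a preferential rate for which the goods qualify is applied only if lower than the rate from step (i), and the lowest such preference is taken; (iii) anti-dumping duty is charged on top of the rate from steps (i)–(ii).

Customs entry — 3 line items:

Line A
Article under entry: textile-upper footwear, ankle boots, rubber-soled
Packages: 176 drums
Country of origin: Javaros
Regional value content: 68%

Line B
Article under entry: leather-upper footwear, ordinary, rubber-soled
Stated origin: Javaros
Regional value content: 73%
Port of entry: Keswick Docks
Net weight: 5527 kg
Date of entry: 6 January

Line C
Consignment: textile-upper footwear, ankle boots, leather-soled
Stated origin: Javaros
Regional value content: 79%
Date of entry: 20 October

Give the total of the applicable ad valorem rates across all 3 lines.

68%

Line A: textile-upper → V.1; rubber-soled → V.1.1; ankle boots → V.1.1.1. Scheduled 7%. Javaros agreement on V.1.1: RVC ≥ 65% → 10% available; preference 10% not lower than 7% → no reduction. → 7%.
Line B: leather-upper → V.3; rubber-soled → V.3.2; ordinary → V.3.2.3. Scheduled 15%. quota on V.3.2 exhausted → over-quota 34%; Javaros agreement on V.1.1: V.3.2.3 not covered. → 34%.
Line C: textile-upper → V.1; leather-soled → V.1.2; ankle boots → V.1.2.2. Scheduled 27%. Javaros agreement on V.1.1: V.1.2.2 not covered. → 27%.
Sum: 7% + 34% + 27% = 68%.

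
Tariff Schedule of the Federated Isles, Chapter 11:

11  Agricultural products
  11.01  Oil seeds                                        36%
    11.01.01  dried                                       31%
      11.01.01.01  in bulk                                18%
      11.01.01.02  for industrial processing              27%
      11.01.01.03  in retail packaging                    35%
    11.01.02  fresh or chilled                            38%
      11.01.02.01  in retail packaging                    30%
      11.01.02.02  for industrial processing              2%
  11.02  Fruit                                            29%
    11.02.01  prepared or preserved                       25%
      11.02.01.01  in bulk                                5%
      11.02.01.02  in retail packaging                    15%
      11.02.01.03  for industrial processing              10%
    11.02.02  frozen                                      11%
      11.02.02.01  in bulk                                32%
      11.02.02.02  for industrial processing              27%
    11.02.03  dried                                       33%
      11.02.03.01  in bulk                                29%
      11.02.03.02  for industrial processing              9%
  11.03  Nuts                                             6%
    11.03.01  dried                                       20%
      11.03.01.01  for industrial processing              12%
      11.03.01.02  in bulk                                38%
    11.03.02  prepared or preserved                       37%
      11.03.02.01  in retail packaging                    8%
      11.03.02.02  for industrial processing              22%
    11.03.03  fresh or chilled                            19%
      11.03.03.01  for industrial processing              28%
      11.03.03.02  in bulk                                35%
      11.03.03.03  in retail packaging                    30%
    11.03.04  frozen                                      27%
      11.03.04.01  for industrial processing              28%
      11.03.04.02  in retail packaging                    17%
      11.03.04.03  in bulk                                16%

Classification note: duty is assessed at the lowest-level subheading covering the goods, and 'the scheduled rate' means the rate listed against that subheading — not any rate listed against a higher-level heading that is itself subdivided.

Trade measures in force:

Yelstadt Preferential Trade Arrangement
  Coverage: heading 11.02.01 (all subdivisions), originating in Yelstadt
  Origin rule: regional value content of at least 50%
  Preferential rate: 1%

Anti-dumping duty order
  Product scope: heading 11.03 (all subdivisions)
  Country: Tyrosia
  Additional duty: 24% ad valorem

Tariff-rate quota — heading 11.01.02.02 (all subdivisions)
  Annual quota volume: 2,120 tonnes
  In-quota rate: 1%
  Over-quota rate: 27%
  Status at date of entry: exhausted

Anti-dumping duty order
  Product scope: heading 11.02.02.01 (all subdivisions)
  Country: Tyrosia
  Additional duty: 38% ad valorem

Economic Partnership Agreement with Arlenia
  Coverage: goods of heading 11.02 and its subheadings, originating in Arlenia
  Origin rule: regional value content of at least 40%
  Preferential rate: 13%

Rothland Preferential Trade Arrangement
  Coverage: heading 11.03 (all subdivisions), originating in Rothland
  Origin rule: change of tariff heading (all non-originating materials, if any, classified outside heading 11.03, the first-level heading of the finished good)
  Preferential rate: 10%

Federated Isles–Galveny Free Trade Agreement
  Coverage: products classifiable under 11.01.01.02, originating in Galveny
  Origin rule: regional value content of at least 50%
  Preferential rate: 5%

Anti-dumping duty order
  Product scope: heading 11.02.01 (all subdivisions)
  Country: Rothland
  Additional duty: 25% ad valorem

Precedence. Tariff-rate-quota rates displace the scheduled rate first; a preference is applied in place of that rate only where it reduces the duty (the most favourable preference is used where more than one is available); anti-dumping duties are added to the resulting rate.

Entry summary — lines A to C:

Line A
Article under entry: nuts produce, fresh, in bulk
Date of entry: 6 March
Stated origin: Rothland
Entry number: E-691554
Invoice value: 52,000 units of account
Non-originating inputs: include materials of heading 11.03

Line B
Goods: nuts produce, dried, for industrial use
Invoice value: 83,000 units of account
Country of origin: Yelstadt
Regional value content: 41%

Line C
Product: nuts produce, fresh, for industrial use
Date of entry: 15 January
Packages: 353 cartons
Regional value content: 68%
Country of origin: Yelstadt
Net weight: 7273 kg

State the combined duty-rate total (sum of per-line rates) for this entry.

75%

Line A: nuts → 11.03; fresh → 11.03.03; in bulk → 11.03.03.02. Scheduled 35%. Rothland agreement on 11.03: CTH not met. → 35%.
Line B: nuts → 11.03; dried → 11.03.01; for industrial use → 11.03.01.01. Scheduled 12%. Yelstadt agreement on 11.02.01: 11.03.01.01 not covered. → 12%.
Line C: nuts → 11.03; fresh → 11.03.03; for industrial use → 11.03.03.01. Scheduled 28%. Yelstadt agreement on 11.02.01: 11.03.03.01 not covered. → 28%.
Sum: 35% + 12% + 28% = 75%.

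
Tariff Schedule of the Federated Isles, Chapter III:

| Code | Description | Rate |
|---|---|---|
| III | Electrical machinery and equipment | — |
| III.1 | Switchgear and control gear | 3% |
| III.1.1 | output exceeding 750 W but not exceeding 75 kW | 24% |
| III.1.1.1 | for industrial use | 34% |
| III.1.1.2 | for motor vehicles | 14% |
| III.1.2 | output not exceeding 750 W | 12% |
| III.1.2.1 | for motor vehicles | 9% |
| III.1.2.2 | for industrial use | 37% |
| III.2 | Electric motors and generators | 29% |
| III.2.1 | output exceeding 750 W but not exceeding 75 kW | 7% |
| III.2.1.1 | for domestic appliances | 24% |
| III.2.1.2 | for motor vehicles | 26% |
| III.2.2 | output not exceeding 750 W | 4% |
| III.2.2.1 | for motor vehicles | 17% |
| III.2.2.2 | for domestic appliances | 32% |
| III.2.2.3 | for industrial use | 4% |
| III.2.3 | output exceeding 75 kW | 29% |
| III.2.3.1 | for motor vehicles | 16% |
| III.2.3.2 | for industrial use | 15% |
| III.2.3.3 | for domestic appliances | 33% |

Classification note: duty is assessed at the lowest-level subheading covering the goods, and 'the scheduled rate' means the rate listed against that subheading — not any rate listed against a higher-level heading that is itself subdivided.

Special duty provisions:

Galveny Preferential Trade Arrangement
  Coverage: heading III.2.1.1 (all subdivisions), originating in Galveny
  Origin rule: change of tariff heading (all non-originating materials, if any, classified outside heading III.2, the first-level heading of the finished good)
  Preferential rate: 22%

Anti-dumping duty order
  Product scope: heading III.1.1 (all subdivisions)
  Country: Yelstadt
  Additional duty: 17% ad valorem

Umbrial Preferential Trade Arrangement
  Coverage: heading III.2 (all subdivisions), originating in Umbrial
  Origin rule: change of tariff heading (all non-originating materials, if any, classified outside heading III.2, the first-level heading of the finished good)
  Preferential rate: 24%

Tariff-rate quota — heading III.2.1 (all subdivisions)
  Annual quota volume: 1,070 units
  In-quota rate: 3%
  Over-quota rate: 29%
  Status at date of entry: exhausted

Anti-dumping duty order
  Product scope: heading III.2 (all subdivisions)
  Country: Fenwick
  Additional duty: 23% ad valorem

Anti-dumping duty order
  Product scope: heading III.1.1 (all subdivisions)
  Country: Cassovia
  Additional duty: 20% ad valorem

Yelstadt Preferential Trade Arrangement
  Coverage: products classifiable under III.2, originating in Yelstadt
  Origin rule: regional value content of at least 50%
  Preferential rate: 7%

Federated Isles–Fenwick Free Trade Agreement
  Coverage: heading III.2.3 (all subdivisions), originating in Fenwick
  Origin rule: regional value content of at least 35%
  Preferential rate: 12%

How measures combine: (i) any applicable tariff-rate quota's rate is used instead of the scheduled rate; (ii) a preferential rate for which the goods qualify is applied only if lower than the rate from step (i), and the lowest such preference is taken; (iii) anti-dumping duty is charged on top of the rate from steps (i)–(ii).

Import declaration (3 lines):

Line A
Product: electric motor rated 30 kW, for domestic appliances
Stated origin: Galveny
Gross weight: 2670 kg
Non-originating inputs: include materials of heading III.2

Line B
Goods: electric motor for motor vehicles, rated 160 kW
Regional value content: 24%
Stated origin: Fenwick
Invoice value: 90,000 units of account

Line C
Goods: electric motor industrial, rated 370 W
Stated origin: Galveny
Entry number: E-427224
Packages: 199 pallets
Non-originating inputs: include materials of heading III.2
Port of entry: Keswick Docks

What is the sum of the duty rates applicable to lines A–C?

72%

Line A: electric motor → III.2; rated 30 kW → III.2.1; for domestic appliances → III.2.1.1. Scheduled 24%. quota on III.2.1 exhausted → over-quota 29%; Galveny agreement on III.2.1.1: CTH not met. → 29%.
Line B: electric motor → III.2; rated 160 kW → III.2.3; for motor vehicles → III.2.3.1. Scheduled 16%. Fenwick agreement on III.2.3: RVC < 35%; anti-dumping (Fenwick, III.2): +23%; total 16% + 23% = 39%. → 39%.
Line C: electric motor → III.2; rated 370 W → III.2.2; industrial → III.2.2.3. Scheduled 4%. Galveny agreement on III.2.1.1: III.2.2.3 not covered. → 4%.
Sum: 29% + 39% + 4% = 72%.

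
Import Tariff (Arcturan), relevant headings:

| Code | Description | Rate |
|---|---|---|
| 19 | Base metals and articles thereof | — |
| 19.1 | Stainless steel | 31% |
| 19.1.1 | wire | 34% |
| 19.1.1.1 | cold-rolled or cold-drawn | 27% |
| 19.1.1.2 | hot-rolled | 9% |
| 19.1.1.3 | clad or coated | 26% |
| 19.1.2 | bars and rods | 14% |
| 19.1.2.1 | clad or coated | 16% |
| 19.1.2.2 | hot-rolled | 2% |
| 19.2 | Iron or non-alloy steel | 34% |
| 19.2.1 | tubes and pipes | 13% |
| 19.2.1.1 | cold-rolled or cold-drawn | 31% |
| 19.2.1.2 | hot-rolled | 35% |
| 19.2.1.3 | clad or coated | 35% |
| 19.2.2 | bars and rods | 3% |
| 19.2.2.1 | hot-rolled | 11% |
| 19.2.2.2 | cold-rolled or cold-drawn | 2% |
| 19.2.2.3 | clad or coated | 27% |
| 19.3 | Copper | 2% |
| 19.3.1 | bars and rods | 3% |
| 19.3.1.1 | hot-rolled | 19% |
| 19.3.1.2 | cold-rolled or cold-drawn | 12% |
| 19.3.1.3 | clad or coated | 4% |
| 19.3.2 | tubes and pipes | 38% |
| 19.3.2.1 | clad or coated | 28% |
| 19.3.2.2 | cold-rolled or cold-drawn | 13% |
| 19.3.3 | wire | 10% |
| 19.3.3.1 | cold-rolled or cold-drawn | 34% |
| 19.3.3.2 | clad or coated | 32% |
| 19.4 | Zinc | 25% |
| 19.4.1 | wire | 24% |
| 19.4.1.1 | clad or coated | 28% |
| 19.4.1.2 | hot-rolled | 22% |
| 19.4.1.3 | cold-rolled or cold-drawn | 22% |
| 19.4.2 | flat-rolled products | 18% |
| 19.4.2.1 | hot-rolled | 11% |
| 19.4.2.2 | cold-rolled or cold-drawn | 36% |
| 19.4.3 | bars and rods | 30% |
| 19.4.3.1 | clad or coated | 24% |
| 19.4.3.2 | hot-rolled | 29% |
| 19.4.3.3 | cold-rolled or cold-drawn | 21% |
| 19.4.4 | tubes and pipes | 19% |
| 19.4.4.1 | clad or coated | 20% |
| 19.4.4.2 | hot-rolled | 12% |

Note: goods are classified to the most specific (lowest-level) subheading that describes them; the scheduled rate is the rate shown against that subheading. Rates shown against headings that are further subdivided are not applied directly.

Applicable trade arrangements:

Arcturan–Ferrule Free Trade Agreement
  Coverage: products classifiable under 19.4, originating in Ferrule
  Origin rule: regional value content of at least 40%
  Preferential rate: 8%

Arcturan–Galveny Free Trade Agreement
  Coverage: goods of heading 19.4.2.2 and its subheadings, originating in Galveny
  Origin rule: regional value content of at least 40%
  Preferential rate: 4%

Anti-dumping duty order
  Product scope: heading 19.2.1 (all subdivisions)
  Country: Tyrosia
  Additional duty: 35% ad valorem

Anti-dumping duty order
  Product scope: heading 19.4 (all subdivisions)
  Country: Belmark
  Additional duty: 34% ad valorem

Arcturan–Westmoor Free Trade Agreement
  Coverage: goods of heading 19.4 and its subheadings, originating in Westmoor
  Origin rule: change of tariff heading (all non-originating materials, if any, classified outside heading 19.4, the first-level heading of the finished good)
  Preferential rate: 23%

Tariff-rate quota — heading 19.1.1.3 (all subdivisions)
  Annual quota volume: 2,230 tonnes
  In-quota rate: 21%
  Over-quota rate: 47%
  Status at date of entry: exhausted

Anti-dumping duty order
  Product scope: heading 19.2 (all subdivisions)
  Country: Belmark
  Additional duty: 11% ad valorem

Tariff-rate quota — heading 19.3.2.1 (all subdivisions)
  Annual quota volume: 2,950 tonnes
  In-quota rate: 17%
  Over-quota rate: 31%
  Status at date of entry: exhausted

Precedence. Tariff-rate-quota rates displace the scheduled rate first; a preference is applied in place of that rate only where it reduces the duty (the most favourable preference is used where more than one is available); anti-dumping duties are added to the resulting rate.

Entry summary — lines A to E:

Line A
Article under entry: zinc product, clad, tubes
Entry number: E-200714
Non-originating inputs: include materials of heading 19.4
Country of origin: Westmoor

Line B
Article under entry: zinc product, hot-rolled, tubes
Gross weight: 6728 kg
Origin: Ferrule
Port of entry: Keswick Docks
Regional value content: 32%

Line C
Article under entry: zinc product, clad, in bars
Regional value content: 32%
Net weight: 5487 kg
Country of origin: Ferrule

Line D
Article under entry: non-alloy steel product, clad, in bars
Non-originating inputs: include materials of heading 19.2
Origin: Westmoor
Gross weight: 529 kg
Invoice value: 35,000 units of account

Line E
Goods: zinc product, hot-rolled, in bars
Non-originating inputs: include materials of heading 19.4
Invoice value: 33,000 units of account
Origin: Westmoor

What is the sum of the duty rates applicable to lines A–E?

Line A: zinc → 19.4; tubes → 19.4.4; clad → 19.4.4.1. Scheduled 20%. Westmoor agreement on 19.4: CTH not met. → 20%.
Line B: zinc → 19.4; tubes → 19.4.4; hot-rolled → 19.4.4.2. Scheduled 12%. Ferrule agreement on 19.4: RVC < 40%. → 12%.
Line C: zinc → 19.4; in bars → 19.4.3; clad → 19.4.3.1. Scheduled 24%. Ferrule agreement on 19.4: RVC < 40%. → 24%.
Line D: non-alloy steel → 19.2; in bars → 19.2.2; clad → 19.2.2.3. Scheduled 27%. Westmoor agreement on 19.4: 19.2.2.3 not covered. → 27%.
Line E: zinc → 19.4; in bars → 19.4.3; hot-rolled → 19.4.3.2. Scheduled 29%. Westmoor agreement on 19.4: CTH not met. → 29%.
Sum: 20% + 12% + 24% + 27% + 29% = 112%.

112%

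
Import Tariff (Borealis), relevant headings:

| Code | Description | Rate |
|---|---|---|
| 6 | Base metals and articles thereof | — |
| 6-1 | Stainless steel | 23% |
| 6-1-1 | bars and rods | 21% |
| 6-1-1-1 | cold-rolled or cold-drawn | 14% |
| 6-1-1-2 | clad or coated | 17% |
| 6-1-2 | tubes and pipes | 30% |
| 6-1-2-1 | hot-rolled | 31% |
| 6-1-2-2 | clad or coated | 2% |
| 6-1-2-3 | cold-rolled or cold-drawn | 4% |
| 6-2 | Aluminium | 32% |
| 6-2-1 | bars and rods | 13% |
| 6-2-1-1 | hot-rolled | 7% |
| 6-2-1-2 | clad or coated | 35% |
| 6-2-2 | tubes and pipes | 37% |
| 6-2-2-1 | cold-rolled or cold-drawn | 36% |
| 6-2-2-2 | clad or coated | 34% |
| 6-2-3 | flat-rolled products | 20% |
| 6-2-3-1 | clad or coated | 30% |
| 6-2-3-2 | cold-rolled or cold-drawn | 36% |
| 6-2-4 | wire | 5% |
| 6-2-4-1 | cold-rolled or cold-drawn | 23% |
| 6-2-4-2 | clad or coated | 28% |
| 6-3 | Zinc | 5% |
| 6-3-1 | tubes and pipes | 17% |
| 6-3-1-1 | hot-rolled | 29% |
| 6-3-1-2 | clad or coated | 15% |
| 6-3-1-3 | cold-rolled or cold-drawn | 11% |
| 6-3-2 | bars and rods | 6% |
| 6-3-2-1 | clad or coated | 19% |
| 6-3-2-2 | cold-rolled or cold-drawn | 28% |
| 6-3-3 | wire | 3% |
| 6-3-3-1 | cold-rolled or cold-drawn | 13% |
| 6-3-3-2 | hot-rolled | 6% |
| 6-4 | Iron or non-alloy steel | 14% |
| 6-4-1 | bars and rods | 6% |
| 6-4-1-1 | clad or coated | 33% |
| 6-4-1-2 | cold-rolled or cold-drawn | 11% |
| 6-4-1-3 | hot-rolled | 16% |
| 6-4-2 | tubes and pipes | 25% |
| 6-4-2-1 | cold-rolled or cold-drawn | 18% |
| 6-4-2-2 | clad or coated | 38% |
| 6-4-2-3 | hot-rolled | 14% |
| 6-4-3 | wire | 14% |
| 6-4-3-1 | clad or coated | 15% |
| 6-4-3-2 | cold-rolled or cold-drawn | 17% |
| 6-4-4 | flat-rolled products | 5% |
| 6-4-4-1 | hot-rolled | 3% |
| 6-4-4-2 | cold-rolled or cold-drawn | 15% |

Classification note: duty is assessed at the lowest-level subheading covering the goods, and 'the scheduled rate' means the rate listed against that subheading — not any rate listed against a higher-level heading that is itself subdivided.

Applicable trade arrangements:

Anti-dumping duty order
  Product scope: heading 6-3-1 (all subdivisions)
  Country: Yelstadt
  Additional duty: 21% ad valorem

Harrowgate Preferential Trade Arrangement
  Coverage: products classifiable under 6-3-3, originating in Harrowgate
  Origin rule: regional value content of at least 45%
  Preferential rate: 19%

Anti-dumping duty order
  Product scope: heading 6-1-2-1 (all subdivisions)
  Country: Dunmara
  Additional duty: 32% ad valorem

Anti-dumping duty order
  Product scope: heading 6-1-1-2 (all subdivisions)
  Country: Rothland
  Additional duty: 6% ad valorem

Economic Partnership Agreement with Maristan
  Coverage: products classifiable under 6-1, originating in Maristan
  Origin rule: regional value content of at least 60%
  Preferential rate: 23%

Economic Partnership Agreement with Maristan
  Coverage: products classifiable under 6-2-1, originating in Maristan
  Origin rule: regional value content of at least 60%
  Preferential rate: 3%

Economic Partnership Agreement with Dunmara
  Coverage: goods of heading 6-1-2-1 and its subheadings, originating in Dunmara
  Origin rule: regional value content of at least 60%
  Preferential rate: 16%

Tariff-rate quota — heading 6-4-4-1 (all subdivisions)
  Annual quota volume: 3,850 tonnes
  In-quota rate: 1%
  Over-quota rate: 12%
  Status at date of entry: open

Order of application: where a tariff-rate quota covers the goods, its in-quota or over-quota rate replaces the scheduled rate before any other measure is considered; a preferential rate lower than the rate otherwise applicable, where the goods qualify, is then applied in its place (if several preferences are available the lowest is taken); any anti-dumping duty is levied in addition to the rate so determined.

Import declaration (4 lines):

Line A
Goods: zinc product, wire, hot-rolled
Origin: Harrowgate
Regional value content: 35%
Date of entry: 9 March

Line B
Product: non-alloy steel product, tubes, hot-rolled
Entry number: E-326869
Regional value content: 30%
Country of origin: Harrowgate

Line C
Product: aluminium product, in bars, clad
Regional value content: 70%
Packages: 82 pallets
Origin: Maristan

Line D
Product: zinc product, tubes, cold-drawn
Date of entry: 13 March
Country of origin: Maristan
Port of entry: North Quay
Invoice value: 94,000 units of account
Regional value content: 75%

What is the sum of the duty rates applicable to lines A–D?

Line A: zinc → 6-3; wire → 6-3-3; hot-rolled → 6-3-3-2. Scheduled 6%. Harrowgate agreement on 6-3-3: RVC < 45%. → 6%.
Line B: non-alloy steel → 6-4; tubes → 6-4-2; hot-rolled → 6-4-2-3. Scheduled 14%. Harrowgate agreement on 6-3-3: 6-4-2-3 not covered. → 14%.
Line C: aluminium → 6-2; in bars → 6-2-1; clad → 6-2-1-2. Scheduled 35%. Maristan agreement on 6-1: 6-2-1-2 not covered; Maristan agreement on 6-2-1: RVC ≥ 60% → 3% available; preferential 3%. → 3%.
Line D: zinc → 6-3; tubes → 6-3-1; cold-drawn → 6-3-1-3. Scheduled 11%. Maristan agreement on 6-1: 6-3-1-3 not covered; Maristan agreement on 6-2-1: 6-3-1-3 not covered. → 11%.
Sum: 6% + 14% + 3% + 11% = 34%.

34%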